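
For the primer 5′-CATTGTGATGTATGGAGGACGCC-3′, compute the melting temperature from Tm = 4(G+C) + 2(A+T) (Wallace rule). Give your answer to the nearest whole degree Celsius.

70°C

Base counts: A=5, T=6, G=8, C=4 (length 23).
Tm = 2·(5+6) + 4·(8+4) = 2·11 + 4·12 = 22 + 48 = 70°C.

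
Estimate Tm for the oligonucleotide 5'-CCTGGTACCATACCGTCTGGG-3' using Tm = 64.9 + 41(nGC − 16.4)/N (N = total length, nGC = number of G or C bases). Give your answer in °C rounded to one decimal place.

Base counts: A=3, T=5, G=6, C=7; G+C = 13, N = 21.
Tm = 64.9 + 41·(13 − 16.4)/21 = 64.9 + -139.40/21 = 58.3°C.

58.3°C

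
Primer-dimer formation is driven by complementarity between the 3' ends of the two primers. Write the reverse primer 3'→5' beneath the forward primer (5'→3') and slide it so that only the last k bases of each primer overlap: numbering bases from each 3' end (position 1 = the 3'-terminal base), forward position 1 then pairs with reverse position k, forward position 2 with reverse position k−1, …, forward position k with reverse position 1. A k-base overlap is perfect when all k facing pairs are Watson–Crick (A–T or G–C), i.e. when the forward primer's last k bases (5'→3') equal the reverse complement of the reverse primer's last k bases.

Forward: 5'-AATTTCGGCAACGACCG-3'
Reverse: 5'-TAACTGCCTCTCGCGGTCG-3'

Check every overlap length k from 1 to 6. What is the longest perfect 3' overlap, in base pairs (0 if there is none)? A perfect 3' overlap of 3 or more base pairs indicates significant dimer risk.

Last 6 bases (5'→3') — forward …CGACCG, reverse …CGGTCG.
Reverse complement of the reverse primer's last 6 bases: CGACCG; its first k bases are the reverse complement of the reverse primer's last k bases, so a perfect k-base overlap needs the forward primer's last k bases to equal them.
Comparing (forward last k vs required): k=1: G vs C ✗; k=2: CG vs CG ✓; k=3: CCG vs CGA ✗; k=4: ACCG vs CGAC ✗; k=5: GACCG vs CGACC ✗; k=6: CGACCG vs CGACCG ✓.
Perfect overlaps at k = 2, 6; the largest is 6.

Longest perfect overlap: 6 complementary base pairs; significant dimer risk (threshold 3).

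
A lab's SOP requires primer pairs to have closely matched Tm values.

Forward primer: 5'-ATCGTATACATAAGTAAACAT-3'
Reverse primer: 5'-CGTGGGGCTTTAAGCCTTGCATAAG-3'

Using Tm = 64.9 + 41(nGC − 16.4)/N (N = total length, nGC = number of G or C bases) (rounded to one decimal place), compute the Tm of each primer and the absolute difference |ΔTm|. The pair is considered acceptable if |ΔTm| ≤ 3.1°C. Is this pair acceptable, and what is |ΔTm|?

|ΔTm| = 16.7°C; the pair is not acceptable.

Forward: G+C = 5, N = 21 → Tm = 64.9 + 41·(5 − 16.4)/21 = 42.6°C.
Reverse: G+C = 13, N = 25 → Tm = 64.9 + 41·(13 − 16.4)/25 = 59.3°C.
|ΔTm| = |42.6 − 59.3| = 16.7°C, > 3.1°C.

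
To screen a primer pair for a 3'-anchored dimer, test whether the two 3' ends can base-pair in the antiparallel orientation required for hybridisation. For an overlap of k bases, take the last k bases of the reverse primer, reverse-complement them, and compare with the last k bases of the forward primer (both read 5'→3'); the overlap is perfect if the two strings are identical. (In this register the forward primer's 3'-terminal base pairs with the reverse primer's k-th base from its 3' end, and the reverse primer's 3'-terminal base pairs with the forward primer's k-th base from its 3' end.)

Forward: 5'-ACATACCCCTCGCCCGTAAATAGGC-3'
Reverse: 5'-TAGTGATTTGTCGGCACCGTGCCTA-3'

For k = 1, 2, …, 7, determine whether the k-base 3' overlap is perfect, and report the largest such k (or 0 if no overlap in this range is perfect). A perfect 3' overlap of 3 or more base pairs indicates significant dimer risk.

Longest perfect overlap: 5 complementary base pairs; significant dimer risk (threshold 3).

Last 7 bases (5'→3') — forward …AATAGGC, reverse …GTGCCTA.
Reverse complement of the reverse primer's last 7 bases: TAGGCAC; its first k bases are the reverse complement of the reverse primer's last k bases, so a perfect k-base overlap needs the forward primer's last k bases to equal them.
Comparing (forward last k vs required): k=1: C vs T ✗; k=2: GC vs TA ✗; k=3: GGC vs TAG ✗; k=4: AGGC vs TAGG ✗; k=5: TAGGC vs TAGGC ✓; k=6: ATAGGC vs TAGGCA ✗; k=7: AATAGGC vs TAGGCAC ✗.
Only k = 5 is perfect, so the longest perfect 3' overlap is 5.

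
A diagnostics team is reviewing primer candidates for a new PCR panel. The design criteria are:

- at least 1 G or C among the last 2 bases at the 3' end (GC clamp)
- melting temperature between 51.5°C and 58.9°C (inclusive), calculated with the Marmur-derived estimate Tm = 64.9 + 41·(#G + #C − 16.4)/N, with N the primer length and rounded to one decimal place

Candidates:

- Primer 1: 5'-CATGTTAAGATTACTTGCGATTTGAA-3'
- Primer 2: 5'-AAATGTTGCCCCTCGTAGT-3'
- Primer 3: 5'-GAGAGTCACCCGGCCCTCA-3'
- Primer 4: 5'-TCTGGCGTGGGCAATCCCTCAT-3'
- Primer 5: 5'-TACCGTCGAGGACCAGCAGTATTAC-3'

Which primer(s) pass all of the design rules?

Primer 3 only.

Primer 1 (26 nt, A=8 T=10 G=5 C=3): 3' end AA has 0 G/C, need ≥1 ✗; Tm = 64.9 + 41·(8 − 16.4)/26 = 51.7°C ✓ — fails.
Primer 2 (19 nt, A=4 T=6 G=4 C=5): 3' end GT has 1 G/C ✓; Tm = 64.9 + 41·(9 − 16.4)/19 = 48.9°C, outside 51.5–58.9°C ✗ — fails.
Primer 3 (19 nt, A=4 T=2 G=5 C=8): 3' end CA has 1 G/C ✓; Tm = 64.9 + 41·(13 − 16.4)/19 = 57.6°C ✓ — passes.
Primer 4 (22 nt, A=3 T=6 G=6 C=7): 3' end AT has 0 G/C, need ≥1 ✗; Tm = 64.9 + 41·(13 − 16.4)/22 = 58.6°C ✓ — fails.
Primer 5 (25 nt, A=7 T=5 G=6 C=7): 3' end AC has 1 G/C ✓; Tm = 64.9 + 41·(13 − 16.4)/25 = 59.3°C, outside 51.5–58.9°C ✗ — fails.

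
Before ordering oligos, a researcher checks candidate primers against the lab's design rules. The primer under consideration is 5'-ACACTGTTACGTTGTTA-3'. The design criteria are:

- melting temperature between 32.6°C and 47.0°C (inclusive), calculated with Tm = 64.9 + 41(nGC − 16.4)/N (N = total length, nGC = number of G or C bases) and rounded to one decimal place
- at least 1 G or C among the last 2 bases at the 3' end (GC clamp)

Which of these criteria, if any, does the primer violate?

Fails: GC clamp.

Base counts: A=4, T=7, G=3, C=3 (length 17).
Tm: Tm = 64.9 + 41·(6 − 16.4)/17 = 39.8°C ✓
GC clamp: 3' end TA has 0 G/C, need ≥1 ✗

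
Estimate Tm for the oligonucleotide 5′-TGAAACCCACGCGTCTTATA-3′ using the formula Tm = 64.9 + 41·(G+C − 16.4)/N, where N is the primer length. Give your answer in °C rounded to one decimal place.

Base counts: A=6, T=5, G=3, C=6; G+C = 9, N = 20.
Tm = 64.9 + 41·(9 − 16.4)/20 = 64.9 + -303.40/20 = 49.7°C.

49.7°C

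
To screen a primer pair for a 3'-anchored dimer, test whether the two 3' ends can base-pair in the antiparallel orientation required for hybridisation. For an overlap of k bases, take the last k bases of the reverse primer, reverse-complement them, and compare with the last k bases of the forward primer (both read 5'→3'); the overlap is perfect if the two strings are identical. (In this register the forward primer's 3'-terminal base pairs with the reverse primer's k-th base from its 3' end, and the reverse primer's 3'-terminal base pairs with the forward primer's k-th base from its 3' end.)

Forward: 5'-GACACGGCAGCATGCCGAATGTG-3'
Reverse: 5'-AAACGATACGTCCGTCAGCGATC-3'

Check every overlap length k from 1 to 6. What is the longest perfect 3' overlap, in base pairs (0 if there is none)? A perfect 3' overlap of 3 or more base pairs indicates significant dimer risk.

Last 6 bases (5'→3') — forward …AATGTG, reverse …GCGATC.
Reverse complement of the reverse primer's last 6 bases: GATCGC; its first k bases are the reverse complement of the reverse primer's last k bases, so a perfect k-base overlap needs the forward primer's last k bases to equal them.
Comparing (forward last k vs required): k=1: G vs G ✓; k=2: TG vs GA ✗; k=3: GTG vs GAT ✗; k=4: TGTG vs GATC ✗; k=5: ATGTG vs GATCG ✗; k=6: AATGTG vs GATCGC ✗.
Only k = 1 is perfect, so the longest perfect 3' overlap is 1.

Longest perfect overlap: 1 complementary base pair; below the dimer-risk threshold (threshold 3).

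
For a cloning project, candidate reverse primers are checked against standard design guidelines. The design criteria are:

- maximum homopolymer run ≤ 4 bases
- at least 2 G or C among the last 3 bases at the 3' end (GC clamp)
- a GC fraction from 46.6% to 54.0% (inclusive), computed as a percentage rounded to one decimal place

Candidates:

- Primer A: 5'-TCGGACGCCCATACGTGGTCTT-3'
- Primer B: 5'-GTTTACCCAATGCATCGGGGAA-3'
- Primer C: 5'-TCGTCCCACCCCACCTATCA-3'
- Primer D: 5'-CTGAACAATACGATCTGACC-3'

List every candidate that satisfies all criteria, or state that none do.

None of the candidates satisfy all criteria.

Primer A (22 nt, A=3 T=6 G=6 C=7): longest run = 3 ✓; 3' end CTT has 1 G/C, need ≥2 ✗; GC 13/22 = 59.1%, outside 46.6–54.0% ✗ — fails.
Primer B (22 nt, A=6 T=5 G=6 C=5): longest run = 4 ✓; 3' end GAA has 1 G/C, need ≥2 ✗; GC 11/22 = 50.0% ✓ — fails.
Primer C (20 nt, A=4 T=4 G=1 C=11): longest run = 4 ✓; 3' end TCA has 1 G/C, need ≥2 ✗; GC 12/20 = 60.0%, outside 46.6–54.0% ✗ — fails.
Primer D (20 nt, A=7 T=4 G=3 C=6): longest run = 2 ✓; 3' end ACC has 2 G/C ✓; GC 9/20 = 45.0%, outside 46.6–54.0% ✗ — fails.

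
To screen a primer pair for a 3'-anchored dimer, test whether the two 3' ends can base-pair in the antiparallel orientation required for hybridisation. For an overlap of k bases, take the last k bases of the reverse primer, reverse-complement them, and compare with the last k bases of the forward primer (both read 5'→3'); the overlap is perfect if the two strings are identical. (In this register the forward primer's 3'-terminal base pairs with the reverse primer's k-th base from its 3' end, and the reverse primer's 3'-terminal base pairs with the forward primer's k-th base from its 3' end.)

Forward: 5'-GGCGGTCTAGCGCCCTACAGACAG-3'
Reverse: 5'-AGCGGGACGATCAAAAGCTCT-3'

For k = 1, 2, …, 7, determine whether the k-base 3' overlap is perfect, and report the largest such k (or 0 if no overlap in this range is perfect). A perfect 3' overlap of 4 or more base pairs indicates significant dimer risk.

Longest perfect overlap: 2 complementary base pairs; below the dimer-risk threshold (threshold 4).

Last 7 bases (5'→3') — forward …CAGACAG, reverse …AAGCTCT.
Reverse complement of the reverse primer's last 7 bases: AGAGCTT; its first k bases are the reverse complement of the reverse primer's last k bases, so a perfect k-base overlap needs the forward primer's last k bases to equal them.
Comparing (forward last k vs required): k=1: G vs A ✗; k=2: AG vs AG ✓; k=3: CAG vs AGA ✗; k=4: ACAG vs AGAG ✗; k=5: GACAG vs AGAGC ✗; k=6: AGACAG vs AGAGCT ✗; k=7: CAGACAG vs AGAGCTT ✗.
Only k = 2 is perfect, so the longest perfect 3' overlap is 2.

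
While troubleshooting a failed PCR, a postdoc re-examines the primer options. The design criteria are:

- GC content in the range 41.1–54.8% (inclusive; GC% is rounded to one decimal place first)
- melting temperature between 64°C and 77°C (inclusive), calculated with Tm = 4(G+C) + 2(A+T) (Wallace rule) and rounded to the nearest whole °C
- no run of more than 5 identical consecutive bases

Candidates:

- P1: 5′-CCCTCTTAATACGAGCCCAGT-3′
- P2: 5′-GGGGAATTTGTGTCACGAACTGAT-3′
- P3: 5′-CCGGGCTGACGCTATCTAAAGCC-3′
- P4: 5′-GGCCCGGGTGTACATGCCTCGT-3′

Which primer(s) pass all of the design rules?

P1 (21 nt, A=5 T=5 G=3 C=8): GC 11/21 = 52.4% ✓; Tm = 2·10 + 4·11 = 64°C ✓; longest run = 3 ✓ — passes.
P2 (24 nt, A=6 T=7 G=8 C=3): GC 11/24 = 45.8% ✓; Tm = 2·13 + 4·11 = 70°C ✓; longest run = 4 ✓ — passes.
P3 (23 nt, A=5 T=4 G=6 C=8): GC 14/23 = 60.9%, outside 41.1–54.8% ✗; Tm = 2·9 + 4·14 = 74°C ✓; longest run = 3 ✓ — fails.
P4 (22 nt, A=2 T=5 G=8 C=7): GC 15/22 = 68.2%, outside 41.1–54.8% ✗; Tm = 2·7 + 4·15 = 74°C ✓; longest run = 3 ✓ — fails.

P1 and P2.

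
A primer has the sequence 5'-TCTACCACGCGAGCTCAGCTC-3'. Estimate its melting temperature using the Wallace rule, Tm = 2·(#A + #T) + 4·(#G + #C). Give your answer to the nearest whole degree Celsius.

68°C

Base counts: A=4, T=4, G=4, C=9 (length 21).
Tm = 2·(4+4) + 4·(4+9) = 2·8 + 4·13 = 16 + 52 = 68°C.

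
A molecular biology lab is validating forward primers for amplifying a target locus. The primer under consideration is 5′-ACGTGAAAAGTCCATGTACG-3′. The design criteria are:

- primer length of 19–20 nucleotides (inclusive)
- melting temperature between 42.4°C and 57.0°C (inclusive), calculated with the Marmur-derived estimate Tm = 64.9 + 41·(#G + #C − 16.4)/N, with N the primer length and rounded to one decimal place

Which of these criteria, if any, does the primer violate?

Base counts: A=7, T=4, G=5, C=4 (length 20).
length: length 20 ✓
Tm: Tm = 64.9 + 41·(9 − 16.4)/20 = 49.7°C ✓

Meets all criteria.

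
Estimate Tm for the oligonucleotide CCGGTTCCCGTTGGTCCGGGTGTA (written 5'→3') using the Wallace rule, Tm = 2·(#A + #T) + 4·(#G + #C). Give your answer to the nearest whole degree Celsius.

Base counts: A=1, T=7, G=9, C=7 (length 24).
Tm = 2·(1+7) + 4·(9+7) = 2·8 + 4·16 = 16 + 64 = 80°C.

80°C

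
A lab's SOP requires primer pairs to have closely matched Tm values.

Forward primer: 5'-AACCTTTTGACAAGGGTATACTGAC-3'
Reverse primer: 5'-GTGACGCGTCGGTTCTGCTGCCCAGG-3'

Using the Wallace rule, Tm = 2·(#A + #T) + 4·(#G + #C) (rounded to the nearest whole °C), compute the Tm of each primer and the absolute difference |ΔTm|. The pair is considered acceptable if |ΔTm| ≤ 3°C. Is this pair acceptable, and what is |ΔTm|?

|ΔTm| = 18°C; the pair is not acceptable.

Forward: A=8 T=7 G=5 C=5 → Tm = 2·15 + 4·10 = 70°C.
Reverse: A=2 T=6 G=10 C=8 → Tm = 2·8 + 4·18 = 88°C.
|ΔTm| = |70 − 88| = 18°C, > 3°C.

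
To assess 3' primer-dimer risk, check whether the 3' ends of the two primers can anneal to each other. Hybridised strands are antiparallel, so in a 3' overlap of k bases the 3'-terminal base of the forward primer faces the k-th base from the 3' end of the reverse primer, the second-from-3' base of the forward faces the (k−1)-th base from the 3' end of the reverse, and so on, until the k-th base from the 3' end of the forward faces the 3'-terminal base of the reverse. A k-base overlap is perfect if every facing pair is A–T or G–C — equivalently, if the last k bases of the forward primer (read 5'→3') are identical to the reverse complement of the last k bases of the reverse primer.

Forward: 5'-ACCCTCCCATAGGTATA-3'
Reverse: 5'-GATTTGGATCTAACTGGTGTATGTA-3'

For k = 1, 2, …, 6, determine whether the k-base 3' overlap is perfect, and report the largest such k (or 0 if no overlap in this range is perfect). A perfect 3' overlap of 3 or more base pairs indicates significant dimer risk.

Last 6 bases (5'→3') — forward …GGTATA, reverse …TATGTA.
Reverse complement of the reverse primer's last 6 bases: TACATA; its first k bases are the reverse complement of the reverse primer's last k bases, so a perfect k-base overlap needs the forward primer's last k bases to equal them.
Comparing (forward last k vs required): k=1: A vs T ✗; k=2: TA vs TA ✓; k=3: ATA vs TAC ✗; k=4: TATA vs TACA ✗; k=5: GTATA vs TACAT ✗; k=6: GGTATA vs TACATA ✗.
Only k = 2 is perfect, so the longest perfect 3' overlap is 2.

Longest perfect overlap: 2 complementary base pairs; below the dimer-risk threshold (threshold 3).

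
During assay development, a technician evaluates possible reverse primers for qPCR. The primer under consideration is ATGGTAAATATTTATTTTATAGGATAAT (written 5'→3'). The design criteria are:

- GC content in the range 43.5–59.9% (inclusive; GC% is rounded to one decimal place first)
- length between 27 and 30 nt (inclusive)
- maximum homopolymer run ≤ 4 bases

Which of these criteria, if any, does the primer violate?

Fails: GC content.

Base counts: A=11, T=13, G=4, C=0 (length 28).
GC content: GC 4/28 = 14.3%, outside 43.5–59.9% ✗
length: length 28 ✓
homopolymer run: longest run = 4 ✓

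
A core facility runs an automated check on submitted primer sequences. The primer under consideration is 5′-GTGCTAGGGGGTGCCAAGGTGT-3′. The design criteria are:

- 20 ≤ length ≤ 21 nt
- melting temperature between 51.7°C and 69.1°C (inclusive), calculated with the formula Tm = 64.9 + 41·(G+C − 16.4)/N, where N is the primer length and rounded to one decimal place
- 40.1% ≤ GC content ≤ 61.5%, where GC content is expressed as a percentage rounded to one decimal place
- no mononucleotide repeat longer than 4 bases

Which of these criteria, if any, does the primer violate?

Fails: length, GC content, homopolymer run.

Base counts: A=3, T=5, G=11, C=3 (length 22).
length: length 22, outside 20–21 ✗
Tm: Tm = 64.9 + 41·(14 − 16.4)/22 = 60.4°C ✓
GC content: GC 14/22 = 63.6%, outside 40.1–61.5% ✗
homopolymer run: longest run = 5, exceeds 4 ✗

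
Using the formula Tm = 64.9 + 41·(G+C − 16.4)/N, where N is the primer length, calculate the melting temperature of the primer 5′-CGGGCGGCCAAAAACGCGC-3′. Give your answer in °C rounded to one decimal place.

Base counts: A=5, T=0, G=7, C=7; G+C = 14, N = 19.
Tm = 64.9 + 41·(14 − 16.4)/19 = 64.9 + -98.40/19 = 59.7°C.

59.7°C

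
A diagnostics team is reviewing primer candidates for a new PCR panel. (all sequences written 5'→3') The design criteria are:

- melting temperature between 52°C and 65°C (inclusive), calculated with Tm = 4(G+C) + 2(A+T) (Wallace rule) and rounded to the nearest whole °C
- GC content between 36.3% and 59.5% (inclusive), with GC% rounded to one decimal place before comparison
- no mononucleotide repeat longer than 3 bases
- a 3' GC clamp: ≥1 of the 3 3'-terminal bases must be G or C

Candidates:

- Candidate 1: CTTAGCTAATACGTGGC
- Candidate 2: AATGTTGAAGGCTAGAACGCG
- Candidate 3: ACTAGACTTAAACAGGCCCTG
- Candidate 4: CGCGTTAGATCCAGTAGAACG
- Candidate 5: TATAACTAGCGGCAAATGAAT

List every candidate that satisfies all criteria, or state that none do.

Candidate 2, Candidate 3 and Candidate 4.

Candidate 1 (17 nt, A=4 T=5 G=4 C=4): Tm = 2·9 + 4·8 = 50°C, outside 52–65°C ✗; GC 8/17 = 47.1% ✓; longest run = 2 ✓; 3' end GGC has 3 G/C ✓ — fails.
Candidate 2 (21 nt, A=7 T=4 G=7 C=3): Tm = 2·11 + 4·10 = 62°C ✓; GC 10/21 = 47.6% ✓; longest run = 2 ✓; 3' end GCG has 3 G/C ✓ — passes.
Candidate 3 (21 nt, A=7 T=4 G=4 C=6): Tm = 2·11 + 4·10 = 62°C ✓; GC 10/21 = 47.6% ✓; longest run = 3 ✓; 3' end CTG has 2 G/C ✓ — passes.
Candidate 4 (21 nt, A=6 T=4 G=6 C=5): Tm = 2·10 + 4·11 = 64°C ✓; GC 11/21 = 52.4% ✓; longest run = 2 ✓; 3' end ACG has 2 G/C ✓ — passes.
Candidate 5 (21 nt, A=9 T=5 G=4 C=3): Tm = 2·14 + 4·7 = 56°C ✓; GC 7/21 = 33.3%, outside 36.3–59.5% ✗; longest run = 3 ✓; 3' end AAT has 0 G/C, need ≥1 ✗ — fails.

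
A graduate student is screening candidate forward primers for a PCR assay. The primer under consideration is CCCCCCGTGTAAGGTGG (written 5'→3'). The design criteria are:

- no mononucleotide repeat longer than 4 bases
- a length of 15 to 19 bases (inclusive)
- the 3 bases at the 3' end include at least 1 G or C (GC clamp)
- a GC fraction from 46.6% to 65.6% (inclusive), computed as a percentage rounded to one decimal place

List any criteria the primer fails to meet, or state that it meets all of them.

Base counts: A=2, T=3, G=6, C=6 (length 17).
homopolymer run: longest run = 6, exceeds 4 ✗
length: length 17 ✓
GC clamp: 3' end TGG has 2 G/C ✓
GC content: GC 12/17 = 70.6%, outside 46.6–65.6% ✗

Fails: homopolymer run, GC content.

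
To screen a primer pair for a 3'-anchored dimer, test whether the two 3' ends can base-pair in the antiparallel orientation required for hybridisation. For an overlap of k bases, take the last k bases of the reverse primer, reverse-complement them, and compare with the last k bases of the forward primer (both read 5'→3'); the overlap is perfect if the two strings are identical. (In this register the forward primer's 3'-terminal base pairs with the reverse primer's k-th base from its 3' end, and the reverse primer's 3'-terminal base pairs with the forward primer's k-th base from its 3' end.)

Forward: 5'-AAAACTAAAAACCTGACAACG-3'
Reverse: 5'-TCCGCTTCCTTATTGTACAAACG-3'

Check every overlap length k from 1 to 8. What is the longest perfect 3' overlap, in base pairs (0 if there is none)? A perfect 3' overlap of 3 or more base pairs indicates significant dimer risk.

Longest perfect overlap: 2 complementary base pairs; below the dimer-risk threshold (threshold 3).

Last 8 bases (5'→3') — forward …TGACAACG, reverse …TACAAACG.
Reverse complement of the reverse primer's last 8 bases: CGTTTGTA; its first k bases are the reverse complement of the reverse primer's last k bases, so a perfect k-base overlap needs the forward primer's last k bases to equal them.
Comparing (forward last k vs required): k=1: G vs C ✗; k=2: CG vs CG ✓; k=3: ACG vs CGT ✗; k=4: AACG vs CGTT ✗; k=5: CAACG vs CGTTT ✗; k=6: ACAACG vs CGTTTG ✗; k=7: GACAACG vs CGTTTGT ✗; k=8: TGACAACG vs CGTTTGTA ✗.
Only k = 2 is perfect, so the longest perfect 3' overlap is 2.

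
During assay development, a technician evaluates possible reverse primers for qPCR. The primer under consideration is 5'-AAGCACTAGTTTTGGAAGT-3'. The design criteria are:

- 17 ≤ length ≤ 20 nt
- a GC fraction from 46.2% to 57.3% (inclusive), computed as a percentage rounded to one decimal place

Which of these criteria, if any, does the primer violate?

Base counts: A=6, T=6, G=5, C=2 (length 19).
length: length 19 ✓
GC content: GC 7/19 = 36.8%, outside 46.2–57.3% ✗

Fails: GC content.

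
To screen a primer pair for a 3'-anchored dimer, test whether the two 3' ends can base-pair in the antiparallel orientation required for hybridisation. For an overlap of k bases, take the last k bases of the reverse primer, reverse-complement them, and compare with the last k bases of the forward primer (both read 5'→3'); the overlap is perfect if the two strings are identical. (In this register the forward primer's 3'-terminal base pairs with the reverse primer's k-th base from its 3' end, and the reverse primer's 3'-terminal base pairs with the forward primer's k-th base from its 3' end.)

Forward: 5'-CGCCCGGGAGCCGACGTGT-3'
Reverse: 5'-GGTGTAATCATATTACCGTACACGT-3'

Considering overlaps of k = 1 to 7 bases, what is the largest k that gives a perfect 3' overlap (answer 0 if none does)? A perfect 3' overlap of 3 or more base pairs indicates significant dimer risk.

Longest perfect overlap: 6 complementary base pairs; significant dimer risk (threshold 3).

Last 7 bases (5'→3') — forward …GACGTGT, reverse …TACACGT.
Reverse complement of the reverse primer's last 7 bases: ACGTGTA; its first k bases are the reverse complement of the reverse primer's last k bases, so a perfect k-base overlap needs the forward primer's last k bases to equal them.
Comparing (forward last k vs required): k=1: T vs A ✗; k=2: GT vs AC ✗; k=3: TGT vs ACG ✗; k=4: GTGT vs ACGT ✗; k=5: CGTGT vs ACGTG ✗; k=6: ACGTGT vs ACGTGT ✓; k=7: GACGTGT vs ACGTGTA ✗.
Only k = 6 is perfect, so the longest perfect 3' overlap is 6.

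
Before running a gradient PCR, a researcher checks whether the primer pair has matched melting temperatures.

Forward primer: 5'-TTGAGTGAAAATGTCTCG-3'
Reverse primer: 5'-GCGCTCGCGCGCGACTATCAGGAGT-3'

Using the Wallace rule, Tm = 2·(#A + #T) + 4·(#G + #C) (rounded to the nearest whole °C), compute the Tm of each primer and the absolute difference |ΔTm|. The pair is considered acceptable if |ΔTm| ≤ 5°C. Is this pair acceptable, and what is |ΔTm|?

Forward: A=5 T=6 G=5 C=2 → Tm = 2·11 + 4·7 = 50°C.
Reverse: A=4 T=4 G=9 C=8 → Tm = 2·8 + 4·17 = 84°C.
|ΔTm| = |50 − 84| = 34°C, > 5°C.

|ΔTm| = 34°C; the pair is not acceptable.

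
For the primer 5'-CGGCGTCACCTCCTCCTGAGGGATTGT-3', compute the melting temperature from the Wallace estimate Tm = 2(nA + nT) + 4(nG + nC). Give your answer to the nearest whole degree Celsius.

88°C

Base counts: A=3, T=7, G=8, C=9 (length 27).
Tm = 2·(3+7) + 4·(8+9) = 2·10 + 4·17 = 20 + 68 = 88°C.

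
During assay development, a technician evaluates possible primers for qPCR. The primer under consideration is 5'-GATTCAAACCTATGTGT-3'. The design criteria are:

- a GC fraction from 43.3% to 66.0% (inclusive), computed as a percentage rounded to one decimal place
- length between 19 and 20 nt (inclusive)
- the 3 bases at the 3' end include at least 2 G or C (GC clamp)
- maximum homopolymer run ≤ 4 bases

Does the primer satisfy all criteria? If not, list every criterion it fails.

Fails: GC content, length, GC clamp.

Base counts: A=5, T=6, G=3, C=3 (length 17).
GC content: GC 6/17 = 35.3%, outside 43.3–66.0% ✗
length: length 17, outside 19–20 ✗
GC clamp: 3' end TGT has 1 G/C, need ≥2 ✗
homopolymer run: longest run = 3 ✓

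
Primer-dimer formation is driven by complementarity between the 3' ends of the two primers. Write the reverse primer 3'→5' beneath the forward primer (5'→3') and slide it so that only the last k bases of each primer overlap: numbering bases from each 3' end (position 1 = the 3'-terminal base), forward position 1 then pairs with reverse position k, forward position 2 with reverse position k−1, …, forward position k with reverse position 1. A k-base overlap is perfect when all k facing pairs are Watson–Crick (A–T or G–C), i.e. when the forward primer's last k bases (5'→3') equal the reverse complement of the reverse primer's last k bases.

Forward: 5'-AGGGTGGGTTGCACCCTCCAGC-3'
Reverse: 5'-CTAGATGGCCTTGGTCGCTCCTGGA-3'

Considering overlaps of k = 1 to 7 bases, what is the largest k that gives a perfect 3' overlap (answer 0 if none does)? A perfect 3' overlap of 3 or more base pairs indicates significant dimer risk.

Longest perfect overlap: 0 complementary base pairs; below the dimer-risk threshold (threshold 3).

Last 7 bases (5'→3') — forward …CTCCAGC, reverse …TCCTGGA.
Reverse complement of the reverse primer's last 7 bases: TCCAGGA; its first k bases are the reverse complement of the reverse primer's last k bases, so a perfect k-base overlap needs the forward primer's last k bases to equal them.
Comparing (forward last k vs required): k=1: C vs T ✗; k=2: GC vs TC ✗; k=3: AGC vs TCC ✗; k=4: CAGC vs TCCA ✗; k=5: CCAGC vs TCCAG ✗; k=6: TCCAGC vs TCCAGG ✗; k=7: CTCCAGC vs TCCAGGA ✗.
No overlap length from 1 to 7 is perfect, so the longest perfect 3' overlap is 0.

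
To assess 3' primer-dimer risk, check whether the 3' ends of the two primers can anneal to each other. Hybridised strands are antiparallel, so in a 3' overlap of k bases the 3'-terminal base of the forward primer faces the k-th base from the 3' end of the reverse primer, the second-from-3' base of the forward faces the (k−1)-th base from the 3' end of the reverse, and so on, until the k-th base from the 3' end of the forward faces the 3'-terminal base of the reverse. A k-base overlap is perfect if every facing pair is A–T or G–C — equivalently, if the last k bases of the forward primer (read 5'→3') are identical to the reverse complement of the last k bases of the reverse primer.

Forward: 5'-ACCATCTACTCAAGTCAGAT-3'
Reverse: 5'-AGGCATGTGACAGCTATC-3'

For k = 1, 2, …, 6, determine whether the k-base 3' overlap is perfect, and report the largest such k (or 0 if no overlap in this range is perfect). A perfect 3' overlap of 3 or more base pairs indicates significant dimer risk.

Longest perfect overlap: 3 complementary base pairs; significant dimer risk (threshold 3).

Last 6 bases (5'→3') — forward …TCAGAT, reverse …GCTATC.
Reverse complement of the reverse primer's last 6 bases: GATAGC; its first k bases are the reverse complement of the reverse primer's last k bases, so a perfect k-base overlap needs the forward primer's last k bases to equal them.
Comparing (forward last k vs required): k=1: T vs G ✗; k=2: AT vs GA ✗; k=3: GAT vs GAT ✓; k=4: AGAT vs GATA ✗; k=5: CAGAT vs GATAG ✗; k=6: TCAGAT vs GATAGC ✗.
Only k = 3 is perfect, so the longest perfect 3' overlap is 3.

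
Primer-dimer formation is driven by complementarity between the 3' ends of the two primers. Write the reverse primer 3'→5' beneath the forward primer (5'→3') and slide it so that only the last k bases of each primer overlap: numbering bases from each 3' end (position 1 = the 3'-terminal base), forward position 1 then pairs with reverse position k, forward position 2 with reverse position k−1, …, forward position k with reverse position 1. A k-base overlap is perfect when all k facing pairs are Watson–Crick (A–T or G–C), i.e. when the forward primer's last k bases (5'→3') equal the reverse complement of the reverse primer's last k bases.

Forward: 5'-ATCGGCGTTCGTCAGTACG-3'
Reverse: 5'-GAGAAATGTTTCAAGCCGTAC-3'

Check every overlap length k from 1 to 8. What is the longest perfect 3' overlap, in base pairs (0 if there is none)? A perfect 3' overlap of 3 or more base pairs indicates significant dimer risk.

Longest perfect overlap: 5 complementary base pairs; significant dimer risk (threshold 3).

Last 8 bases (5'→3') — forward …TCAGTACG, reverse …AGCCGTAC.
Reverse complement of the reverse primer's last 8 bases: GTACGGCT; its first k bases are the reverse complement of the reverse primer's last k bases, so a perfect k-base overlap needs the forward primer's last k bases to equal them.
Comparing (forward last k vs required): k=1: G vs G ✓; k=2: CG vs GT ✗; k=3: ACG vs GTA ✗; k=4: TACG vs GTAC ✗; k=5: GTACG vs GTACG ✓; k=6: AGTACG vs GTACGG ✗; k=7: CAGTACG vs GTACGGC ✗; k=8: TCAGTACG vs GTACGGCT ✗.
Perfect overlaps at k = 1, 5; the largest is 5.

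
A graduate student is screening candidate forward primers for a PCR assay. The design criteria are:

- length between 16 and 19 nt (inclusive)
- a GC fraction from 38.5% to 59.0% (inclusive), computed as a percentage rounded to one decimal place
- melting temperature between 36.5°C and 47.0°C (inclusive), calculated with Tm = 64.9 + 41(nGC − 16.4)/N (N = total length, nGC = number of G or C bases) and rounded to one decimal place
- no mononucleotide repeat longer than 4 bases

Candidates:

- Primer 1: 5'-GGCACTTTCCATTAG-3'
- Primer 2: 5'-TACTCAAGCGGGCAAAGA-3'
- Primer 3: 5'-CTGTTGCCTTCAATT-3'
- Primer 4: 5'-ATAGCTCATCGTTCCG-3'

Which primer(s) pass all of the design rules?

Primer 4 only.

Primer 1 (15 nt, A=3 T=5 G=3 C=4): length 15, outside 16–19 ✗; GC 7/15 = 46.7% ✓; Tm = 64.9 + 41·(7 − 16.4)/15 = 39.2°C ✓; longest run = 3 ✓ — fails.
Primer 2 (18 nt, A=7 T=2 G=5 C=4): length 18 ✓; GC 9/18 = 50.0% ✓; Tm = 64.9 + 41·(9 − 16.4)/18 = 48.0°C, outside 36.5–47.0°C ✗; longest run = 3 ✓ — fails.
Primer 3 (15 nt, A=2 T=7 G=2 C=4): length 15, outside 16–19 ✗; GC 6/15 = 40.0% ✓; Tm = 64.9 + 41·(6 − 16.4)/15 = 36.5°C ✓; longest run = 2 ✓ — fails.
Primer 4 (16 nt, A=3 T=5 G=3 C=5): length 16 ✓; GC 8/16 = 50.0% ✓; Tm = 64.9 + 41·(8 − 16.4)/16 = 43.4°C ✓; longest run = 2 ✓ — passes.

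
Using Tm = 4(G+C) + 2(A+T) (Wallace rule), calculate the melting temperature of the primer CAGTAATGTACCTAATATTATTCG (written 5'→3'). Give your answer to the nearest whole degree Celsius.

Base counts: A=8, T=9, G=3, C=4 (length 24).
Tm = 2·(8+9) + 4·(3+4) = 2·17 + 4·7 = 34 + 28 = 62°C.

62°C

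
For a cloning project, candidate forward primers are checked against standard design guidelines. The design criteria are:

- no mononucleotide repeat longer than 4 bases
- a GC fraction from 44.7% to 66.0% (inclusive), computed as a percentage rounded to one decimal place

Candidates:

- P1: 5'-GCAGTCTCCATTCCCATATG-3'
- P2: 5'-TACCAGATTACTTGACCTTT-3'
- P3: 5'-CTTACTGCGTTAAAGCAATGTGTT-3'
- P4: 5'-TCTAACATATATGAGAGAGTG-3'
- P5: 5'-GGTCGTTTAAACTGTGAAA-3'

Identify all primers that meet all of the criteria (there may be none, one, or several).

P1 (20 nt, A=4 T=6 G=3 C=7): longest run = 3 ✓; GC 10/20 = 50.0% ✓ — passes.
P2 (20 nt, A=5 T=8 G=2 C=5): longest run = 3 ✓; GC 7/20 = 35.0%, outside 44.7–66.0% ✗ — fails.
P3 (24 nt, A=6 T=9 G=5 C=4): longest run = 3 ✓; GC 9/24 = 37.5%, outside 44.7–66.0% ✗ — fails.
P4 (21 nt, A=8 T=6 G=5 C=2): longest run = 2 ✓; GC 7/21 = 33.3%, outside 44.7–66.0% ✗ — fails.
P5 (19 nt, A=6 T=6 G=5 C=2): longest run = 3 ✓; GC 7/19 = 36.8%, outside 44.7–66.0% ✗ — fails.

P1 only.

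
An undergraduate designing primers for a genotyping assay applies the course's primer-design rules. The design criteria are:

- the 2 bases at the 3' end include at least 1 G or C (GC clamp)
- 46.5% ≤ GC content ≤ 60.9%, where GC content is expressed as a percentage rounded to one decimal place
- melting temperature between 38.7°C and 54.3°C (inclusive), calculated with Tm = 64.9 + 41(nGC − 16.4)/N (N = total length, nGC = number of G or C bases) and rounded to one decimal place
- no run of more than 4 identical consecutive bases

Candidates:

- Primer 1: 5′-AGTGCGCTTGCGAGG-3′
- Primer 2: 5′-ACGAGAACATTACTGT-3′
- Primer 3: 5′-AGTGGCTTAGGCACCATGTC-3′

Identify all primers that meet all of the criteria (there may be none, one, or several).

Primer 3 only.

Primer 1 (15 nt, A=2 T=3 G=7 C=3): 3' end GG has 2 G/C ✓; GC 10/15 = 66.7%, outside 46.5–60.9% ✗; Tm = 64.9 + 41·(10 − 16.4)/15 = 47.4°C ✓; longest run = 2 ✓ — fails.
Primer 2 (16 nt, A=6 T=4 G=3 C=3): 3' end GT has 1 G/C ✓; GC 6/16 = 37.5%, outside 46.5–60.9% ✗; Tm = 64.9 + 41·(6 − 16.4)/16 = 38.3°C, outside 38.7–54.3°C ✗; longest run = 2 ✓ — fails.
Primer 3 (20 nt, A=4 T=5 G=6 C=5): 3' end TC has 1 G/C ✓; GC 11/20 = 55.0% ✓; Tm = 64.9 + 41·(11 − 16.4)/20 = 53.8°C ✓; longest run = 2 ✓ — passes.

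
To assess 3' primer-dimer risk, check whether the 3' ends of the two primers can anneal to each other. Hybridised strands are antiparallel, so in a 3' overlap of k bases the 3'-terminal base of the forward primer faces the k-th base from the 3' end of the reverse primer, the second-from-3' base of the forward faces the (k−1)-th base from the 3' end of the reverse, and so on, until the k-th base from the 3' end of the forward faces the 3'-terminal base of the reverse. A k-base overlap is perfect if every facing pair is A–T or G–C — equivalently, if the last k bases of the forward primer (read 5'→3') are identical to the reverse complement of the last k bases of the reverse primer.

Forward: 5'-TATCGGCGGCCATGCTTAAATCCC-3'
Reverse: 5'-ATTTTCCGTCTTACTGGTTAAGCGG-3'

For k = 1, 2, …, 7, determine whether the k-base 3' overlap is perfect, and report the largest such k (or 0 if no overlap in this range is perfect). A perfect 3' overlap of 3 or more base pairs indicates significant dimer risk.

Longest perfect overlap: 2 complementary base pairs; below the dimer-risk threshold (threshold 3).

Last 7 bases (5'→3') — forward …AAATCCC, reverse …TAAGCGG.
Reverse complement of the reverse primer's last 7 bases: CCGCTTA; its first k bases are the reverse complement of the reverse primer's last k bases, so a perfect k-base overlap needs the forward primer's last k bases to equal them.
Comparing (forward last k vs required): k=1: C vs C ✓; k=2: CC vs CC ✓; k=3: CCC vs CCG ✗; k=4: TCCC vs CCGC ✗; k=5: ATCCC vs CCGCT ✗; k=6: AATCCC vs CCGCTT ✗; k=7: AAATCCC vs CCGCTTA ✗.
Perfect overlaps at k = 1, 2; the largest is 2.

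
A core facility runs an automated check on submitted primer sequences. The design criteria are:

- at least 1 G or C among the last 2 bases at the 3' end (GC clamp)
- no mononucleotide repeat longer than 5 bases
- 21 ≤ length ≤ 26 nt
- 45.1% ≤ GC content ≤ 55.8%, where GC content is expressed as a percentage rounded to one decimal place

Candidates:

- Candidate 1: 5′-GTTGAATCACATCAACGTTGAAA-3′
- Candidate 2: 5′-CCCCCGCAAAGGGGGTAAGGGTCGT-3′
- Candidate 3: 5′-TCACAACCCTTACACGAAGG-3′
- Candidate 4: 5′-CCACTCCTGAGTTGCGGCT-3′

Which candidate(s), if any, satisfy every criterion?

None of the candidates satisfy all criteria.

Candidate 1 (23 nt, A=9 T=6 G=4 C=4): 3' end AA has 0 G/C, need ≥1 ✗; longest run = 3 ✓; length 23 ✓; GC 8/23 = 34.8%, outside 45.1–55.8% ✗ — fails.
Candidate 2 (25 nt, A=5 T=3 G=10 C=7): 3' end GT has 1 G/C ✓; longest run = 5 ✓; length 25 ✓; GC 17/25 = 68.0%, outside 45.1–55.8% ✗ — fails.
Candidate 3 (20 nt, A=7 T=3 G=3 C=7): 3' end GG has 2 G/C ✓; longest run = 3 ✓; length 20, outside 21–26 ✗; GC 10/20 = 50.0% ✓ — fails.
Candidate 4 (19 nt, A=2 T=5 G=5 C=7): 3' end CT has 1 G/C ✓; longest run = 2 ✓; length 19, outside 21–26 ✗; GC 12/19 = 63.2%, outside 45.1–55.8% ✗ — fails.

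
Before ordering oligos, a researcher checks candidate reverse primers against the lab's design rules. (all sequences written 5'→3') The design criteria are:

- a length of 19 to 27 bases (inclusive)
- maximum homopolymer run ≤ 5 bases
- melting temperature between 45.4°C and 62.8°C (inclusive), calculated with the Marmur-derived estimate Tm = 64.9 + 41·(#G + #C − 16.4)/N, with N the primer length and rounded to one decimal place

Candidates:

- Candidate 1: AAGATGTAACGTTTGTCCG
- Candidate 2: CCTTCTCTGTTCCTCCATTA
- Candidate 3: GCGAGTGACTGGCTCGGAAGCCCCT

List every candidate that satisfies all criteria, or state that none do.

Candidate 1 (19 nt, A=5 T=6 G=5 C=3): length 19 ✓; longest run = 3 ✓; Tm = 64.9 + 41·(8 − 16.4)/19 = 46.8°C ✓ — passes.
Candidate 2 (20 nt, A=2 T=9 G=1 C=8): length 20 ✓; longest run = 2 ✓; Tm = 64.9 + 41·(9 − 16.4)/20 = 49.7°C ✓ — passes.
Candidate 3 (25 nt, A=4 T=4 G=9 C=8): length 25 ✓; longest run = 4 ✓; Tm = 64.9 + 41·(17 − 16.4)/25 = 65.9°C, outside 45.4–62.8°C ✗ — fails.

Candidate 1 and Candidate 2.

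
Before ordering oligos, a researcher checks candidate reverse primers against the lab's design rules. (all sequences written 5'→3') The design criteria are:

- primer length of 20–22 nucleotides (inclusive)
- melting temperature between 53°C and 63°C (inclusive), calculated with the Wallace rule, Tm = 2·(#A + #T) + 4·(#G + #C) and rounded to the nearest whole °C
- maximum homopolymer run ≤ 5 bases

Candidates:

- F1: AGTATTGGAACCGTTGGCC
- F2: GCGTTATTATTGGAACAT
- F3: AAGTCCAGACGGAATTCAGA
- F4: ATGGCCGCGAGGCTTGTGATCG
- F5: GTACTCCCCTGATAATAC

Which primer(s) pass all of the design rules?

F1 (19 nt, A=4 T=5 G=6 C=4): length 19, outside 20–22 ✗; Tm = 2·9 + 4·10 = 58°C ✓; longest run = 2 ✓ — fails.
F2 (18 nt, A=5 T=7 G=4 C=2): length 18, outside 20–22 ✗; Tm = 2·12 + 4·6 = 48°C, outside 53–63°C ✗; longest run = 2 ✓ — fails.
F3 (20 nt, A=8 T=3 G=5 C=4): length 20 ✓; Tm = 2·11 + 4·9 = 58°C ✓; longest run = 2 ✓ — passes.
F4 (22 nt, A=3 T=5 G=9 C=5): length 22 ✓; Tm = 2·8 + 4·14 = 72°C, outside 53–63°C ✗; longest run = 2 ✓ — fails.
F5 (18 nt, A=5 T=5 G=2 C=6): length 18, outside 20–22 ✗; Tm = 2·10 + 4·8 = 52°C, outside 53–63°C ✗; longest run = 4 ✓ — fails.

F3 only.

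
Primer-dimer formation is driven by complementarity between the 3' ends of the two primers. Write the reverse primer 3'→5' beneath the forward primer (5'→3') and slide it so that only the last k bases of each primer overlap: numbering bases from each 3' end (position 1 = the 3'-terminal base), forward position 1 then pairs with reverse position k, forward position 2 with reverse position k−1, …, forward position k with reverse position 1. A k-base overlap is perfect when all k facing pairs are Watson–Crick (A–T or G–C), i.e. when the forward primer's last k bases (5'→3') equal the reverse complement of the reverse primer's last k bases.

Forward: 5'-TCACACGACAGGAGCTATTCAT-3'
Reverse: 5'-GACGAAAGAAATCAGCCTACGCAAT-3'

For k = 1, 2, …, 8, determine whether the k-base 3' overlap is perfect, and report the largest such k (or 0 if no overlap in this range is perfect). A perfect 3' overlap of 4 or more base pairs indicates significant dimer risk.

Longest perfect overlap: 2 complementary base pairs; below the dimer-risk threshold (threshold 4).

Last 8 bases (5'→3') — forward …CTATTCAT, reverse …TACGCAAT.
Reverse complement of the reverse primer's last 8 bases: ATTGCGTA; its first k bases are the reverse complement of the reverse primer's last k bases, so a perfect k-base overlap needs the forward primer's last k bases to equal them.
Comparing (forward last k vs required): k=1: T vs A ✗; k=2: AT vs AT ✓; k=3: CAT vs ATT ✗; k=4: TCAT vs ATTG ✗; k=5: TTCAT vs ATTGC ✗; k=6: ATTCAT vs ATTGCG ✗; k=7: TATTCAT vs ATTGCGT ✗; k=8: CTATTCAT vs ATTGCGTA ✗.
Only k = 2 is perfect, so the longest perfect 3' overlap is 2.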